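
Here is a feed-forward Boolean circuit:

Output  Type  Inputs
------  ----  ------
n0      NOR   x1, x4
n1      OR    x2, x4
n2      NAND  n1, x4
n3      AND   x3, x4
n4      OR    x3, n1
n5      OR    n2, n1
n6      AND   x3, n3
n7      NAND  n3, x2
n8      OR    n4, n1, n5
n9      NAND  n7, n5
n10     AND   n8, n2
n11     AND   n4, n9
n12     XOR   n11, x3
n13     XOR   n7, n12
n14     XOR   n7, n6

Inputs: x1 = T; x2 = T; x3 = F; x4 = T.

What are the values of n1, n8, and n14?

n1 = T, n8 = T, n14 = T

n1 = x2 OR x4 = T OR T = T
n2 = n1 NAND x4 = T NAND T = F
n3 = x3 AND x4 = F AND T = F
n4 = x3 OR n1 = F OR T = T
n5 = n2 OR n1 = F OR T = T
n6 = x3 AND n3 = F AND F = F
n7 = n3 NAND x2 = F NAND T = T
n8 = n4 OR n1 OR n5 = T OR T OR T = T
n14 = n7 XOR n6 = T XOR F = T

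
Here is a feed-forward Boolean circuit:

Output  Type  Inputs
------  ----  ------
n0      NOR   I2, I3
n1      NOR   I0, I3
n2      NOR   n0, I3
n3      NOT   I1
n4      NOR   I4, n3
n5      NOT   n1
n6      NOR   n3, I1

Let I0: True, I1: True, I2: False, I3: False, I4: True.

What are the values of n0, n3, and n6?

n0 = I2 NOR I3 = False NOR False = True
n3 = NOT I1 = NOT True = False
n6 = n3 NOR I1 = False NOR True = False

n0 = True; n3 = False; n6 = False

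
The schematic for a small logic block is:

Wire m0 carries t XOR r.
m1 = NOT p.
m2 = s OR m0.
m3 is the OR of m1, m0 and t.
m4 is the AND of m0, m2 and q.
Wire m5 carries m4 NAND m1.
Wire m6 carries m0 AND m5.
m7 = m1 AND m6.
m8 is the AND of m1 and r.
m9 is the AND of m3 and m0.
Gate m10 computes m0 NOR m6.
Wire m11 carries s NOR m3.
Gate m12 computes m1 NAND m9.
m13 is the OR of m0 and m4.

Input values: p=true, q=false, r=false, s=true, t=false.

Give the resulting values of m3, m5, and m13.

m0 = t XOR r = false XOR false = false
m1 = NOT p = NOT true = false
m2 = s OR m0 = true OR false = true
m3 = m1 OR m0 OR t = false OR false OR false = false
m4 = m0 AND m2 AND q = false AND true AND false = false
m5 = m4 NAND m1 = false NAND false = true
m13 = m0 OR m4 = false OR false = false

m3 = false; m5 = true; m13 = false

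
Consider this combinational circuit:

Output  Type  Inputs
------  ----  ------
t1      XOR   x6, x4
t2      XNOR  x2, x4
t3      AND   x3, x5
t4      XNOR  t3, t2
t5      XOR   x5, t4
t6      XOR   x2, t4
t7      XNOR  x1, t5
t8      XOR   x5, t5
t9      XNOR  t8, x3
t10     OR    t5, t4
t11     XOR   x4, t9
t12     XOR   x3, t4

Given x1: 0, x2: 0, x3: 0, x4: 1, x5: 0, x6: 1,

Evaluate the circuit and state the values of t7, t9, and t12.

t2 = x2 XNOR x4 = 0 XNOR 1 = 0
t3 = x3 AND x5 = 0 AND 0 = 0
t4 = t3 XNOR t2 = 0 XNOR 0 = 1
t5 = x5 XOR t4 = 0 XOR 1 = 1
t7 = x1 XNOR t5 = 0 XNOR 1 = 0
t8 = x5 XOR t5 = 0 XOR 1 = 1
t9 = t8 XNOR x3 = 1 XNOR 0 = 0
t12 = x3 XOR t4 = 0 XOR 1 = 1

t7 = 0  t9 = 0  t12 = 1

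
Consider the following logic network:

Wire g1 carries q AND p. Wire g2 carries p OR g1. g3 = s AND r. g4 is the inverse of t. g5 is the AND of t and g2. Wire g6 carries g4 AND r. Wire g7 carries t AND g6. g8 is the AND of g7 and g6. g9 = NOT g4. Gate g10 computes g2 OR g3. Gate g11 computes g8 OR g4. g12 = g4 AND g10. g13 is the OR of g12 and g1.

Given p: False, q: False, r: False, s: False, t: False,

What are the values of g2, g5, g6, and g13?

g1 = q AND p = False AND False = False
g2 = p OR g1 = False OR False = False
g3 = s AND r = False AND False = False
g4 = NOT t = NOT False = True
g5 = t AND g2 = False AND False = False
g6 = g4 AND r = True AND False = False
g10 = g2 OR g3 = False OR False = False
g12 = g4 AND g10 = True AND False = False
g13 = g12 OR g1 = False OR False = False

g2 = False, g5 = False, g6 = False, g13 = False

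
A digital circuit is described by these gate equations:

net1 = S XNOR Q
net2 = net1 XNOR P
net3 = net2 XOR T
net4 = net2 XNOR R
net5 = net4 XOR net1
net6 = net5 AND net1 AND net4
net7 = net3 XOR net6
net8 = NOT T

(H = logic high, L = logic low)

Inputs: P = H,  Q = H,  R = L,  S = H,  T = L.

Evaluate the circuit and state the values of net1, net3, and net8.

net1 = S XNOR Q = H XNOR H = H
net2 = net1 XNOR P = H XNOR H = H
net3 = net2 XOR T = H XOR L = H
net8 = NOT T = NOT L = H

net1 = H, net3 = H, net8 = H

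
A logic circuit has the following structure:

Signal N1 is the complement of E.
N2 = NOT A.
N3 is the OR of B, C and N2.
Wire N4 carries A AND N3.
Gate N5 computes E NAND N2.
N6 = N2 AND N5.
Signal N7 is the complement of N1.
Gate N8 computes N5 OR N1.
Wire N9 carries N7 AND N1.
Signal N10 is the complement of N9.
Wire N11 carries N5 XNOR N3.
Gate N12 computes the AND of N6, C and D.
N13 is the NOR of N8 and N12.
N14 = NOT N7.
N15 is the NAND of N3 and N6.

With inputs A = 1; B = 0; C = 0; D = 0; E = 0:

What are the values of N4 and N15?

N4 = 0, N15 = 1

N2 = NOT A = NOT 1 = 0
N3 = B OR C OR N2 = 0 OR 0 OR 0 = 0
N4 = A AND N3 = 1 AND 0 = 0
N5 = E NAND N2 = 0 NAND 0 = 1
N6 = N2 AND N5 = 0 AND 1 = 0
N15 = N3 NAND N6 = 0 NAND 0 = 1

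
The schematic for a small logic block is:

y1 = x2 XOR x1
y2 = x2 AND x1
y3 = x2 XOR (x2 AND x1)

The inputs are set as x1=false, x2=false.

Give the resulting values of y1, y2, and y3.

y1 = false XOR false = false
y2 = false AND false = false
y3 = false XOR (false AND false) = false

y1 = false, y2 = false, y3 = false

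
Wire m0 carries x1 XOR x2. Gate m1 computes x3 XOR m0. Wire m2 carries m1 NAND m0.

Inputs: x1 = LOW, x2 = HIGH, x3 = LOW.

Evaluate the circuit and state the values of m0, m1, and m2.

m0 = HIGH; m1 = HIGH; m2 = LOW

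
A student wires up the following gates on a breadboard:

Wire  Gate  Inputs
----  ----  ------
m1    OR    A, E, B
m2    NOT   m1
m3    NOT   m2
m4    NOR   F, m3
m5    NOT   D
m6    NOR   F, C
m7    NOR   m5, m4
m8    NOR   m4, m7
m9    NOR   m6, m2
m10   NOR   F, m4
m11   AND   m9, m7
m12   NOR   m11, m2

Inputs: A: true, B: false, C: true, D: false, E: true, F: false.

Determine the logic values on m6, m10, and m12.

m6 = false, m10 = true, m12 = true

m1 = A OR E OR B = true OR true OR false = true
m2 = NOT m1 = NOT true = false
m3 = NOT m2 = NOT false = true
m4 = F NOR m3 = false NOR true = false
m5 = NOT D = NOT false = true
m6 = F NOR C = false NOR true = false
m7 = m5 NOR m4 = true NOR false = false
m9 = m6 NOR m2 = false NOR false = true
m10 = F NOR m4 = false NOR false = true
m11 = m9 AND m7 = true AND false = false
m12 = m11 NOR m2 = false NOR false = true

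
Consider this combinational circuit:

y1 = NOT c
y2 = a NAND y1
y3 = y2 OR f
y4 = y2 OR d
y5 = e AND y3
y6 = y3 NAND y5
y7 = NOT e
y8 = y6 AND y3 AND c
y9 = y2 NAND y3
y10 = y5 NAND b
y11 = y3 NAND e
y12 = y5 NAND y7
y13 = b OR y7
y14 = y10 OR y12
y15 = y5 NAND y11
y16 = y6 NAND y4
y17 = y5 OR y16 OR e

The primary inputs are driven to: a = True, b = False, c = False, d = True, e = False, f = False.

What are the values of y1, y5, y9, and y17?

y1 = True  y5 = False  y9 = True  y17 = False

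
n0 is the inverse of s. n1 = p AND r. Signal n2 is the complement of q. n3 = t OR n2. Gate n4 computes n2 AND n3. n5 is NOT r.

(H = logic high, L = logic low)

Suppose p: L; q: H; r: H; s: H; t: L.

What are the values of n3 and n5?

n2 = NOT q = NOT H = L
n3 = t OR n2 = L OR L = L
n5 = NOT r = NOT H = L

n3 = L  n5 = L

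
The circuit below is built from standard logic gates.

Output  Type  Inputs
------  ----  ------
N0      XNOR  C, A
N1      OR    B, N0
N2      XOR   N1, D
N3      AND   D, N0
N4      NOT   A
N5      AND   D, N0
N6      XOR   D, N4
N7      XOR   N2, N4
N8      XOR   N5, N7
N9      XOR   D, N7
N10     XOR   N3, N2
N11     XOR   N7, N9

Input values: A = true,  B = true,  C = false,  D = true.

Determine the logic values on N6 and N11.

N6 = true; N11 = true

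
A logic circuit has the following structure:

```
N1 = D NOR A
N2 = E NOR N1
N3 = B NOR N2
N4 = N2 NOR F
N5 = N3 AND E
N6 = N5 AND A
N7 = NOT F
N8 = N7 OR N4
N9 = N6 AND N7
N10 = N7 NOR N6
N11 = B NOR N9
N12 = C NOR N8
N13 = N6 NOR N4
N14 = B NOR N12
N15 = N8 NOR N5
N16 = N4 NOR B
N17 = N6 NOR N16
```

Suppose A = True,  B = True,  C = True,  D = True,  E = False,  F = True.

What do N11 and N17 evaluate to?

N1 = D NOR A = True NOR True = False
N2 = E NOR N1 = False NOR False = True
N3 = B NOR N2 = True NOR True = False
N4 = N2 NOR F = True NOR True = False
N5 = N3 AND E = False AND False = False
N6 = N5 AND A = False AND True = False
N7 = NOT F = NOT True = False
N9 = N6 AND N7 = False AND False = False
N11 = B NOR N9 = True NOR False = False
N16 = N4 NOR B = False NOR True = False
N17 = N6 NOR N16 = False NOR False = True

N11 = False  N17 = True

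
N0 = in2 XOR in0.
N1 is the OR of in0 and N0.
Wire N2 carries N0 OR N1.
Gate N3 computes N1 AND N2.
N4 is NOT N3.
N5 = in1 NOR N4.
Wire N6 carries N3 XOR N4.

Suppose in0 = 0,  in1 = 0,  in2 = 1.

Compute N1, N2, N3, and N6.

N0 = in2 XOR in0 = 1 XOR 0 = 1
N1 = in0 OR N0 = 0 OR 1 = 1
N2 = N0 OR N1 = 1 OR 1 = 1
N3 = N1 AND N2 = 1 AND 1 = 1
N4 = NOT N3 = NOT 1 = 0
N6 = N3 XOR N4 = 1 XOR 0 = 1

N1 = 1, N2 = 1, N3 = 1, N6 = 1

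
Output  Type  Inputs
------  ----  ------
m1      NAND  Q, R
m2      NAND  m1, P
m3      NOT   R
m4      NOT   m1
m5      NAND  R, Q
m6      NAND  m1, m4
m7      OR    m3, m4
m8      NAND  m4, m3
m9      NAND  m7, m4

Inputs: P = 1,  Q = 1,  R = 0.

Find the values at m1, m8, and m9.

m1 = 1, m8 = 1, m9 = 1

m1 = Q NAND R = 1 NAND 0 = 1
m3 = NOT R = NOT 0 = 1
m4 = NOT m1 = NOT 1 = 0
m7 = m3 OR m4 = 1 OR 0 = 1
m8 = m4 NAND m3 = 0 NAND 1 = 1
m9 = m7 NAND m4 = 1 NAND 0 = 1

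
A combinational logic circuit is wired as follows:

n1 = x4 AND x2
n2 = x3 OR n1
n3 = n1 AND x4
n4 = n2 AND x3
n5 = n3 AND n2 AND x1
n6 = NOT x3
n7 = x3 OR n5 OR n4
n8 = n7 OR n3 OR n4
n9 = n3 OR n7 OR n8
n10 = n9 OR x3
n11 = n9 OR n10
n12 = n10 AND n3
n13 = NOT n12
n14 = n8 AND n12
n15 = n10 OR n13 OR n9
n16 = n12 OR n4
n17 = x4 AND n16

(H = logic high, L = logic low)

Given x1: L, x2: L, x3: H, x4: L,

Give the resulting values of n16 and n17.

n16 = H  n17 = L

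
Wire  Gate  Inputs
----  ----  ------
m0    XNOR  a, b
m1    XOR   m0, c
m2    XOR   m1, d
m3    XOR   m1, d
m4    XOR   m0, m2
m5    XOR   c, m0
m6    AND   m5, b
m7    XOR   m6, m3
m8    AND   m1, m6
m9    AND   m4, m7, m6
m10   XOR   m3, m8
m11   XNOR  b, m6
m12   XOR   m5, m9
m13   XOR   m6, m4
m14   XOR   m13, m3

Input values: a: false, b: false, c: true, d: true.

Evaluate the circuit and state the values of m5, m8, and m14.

m5 = false; m8 = false; m14 = true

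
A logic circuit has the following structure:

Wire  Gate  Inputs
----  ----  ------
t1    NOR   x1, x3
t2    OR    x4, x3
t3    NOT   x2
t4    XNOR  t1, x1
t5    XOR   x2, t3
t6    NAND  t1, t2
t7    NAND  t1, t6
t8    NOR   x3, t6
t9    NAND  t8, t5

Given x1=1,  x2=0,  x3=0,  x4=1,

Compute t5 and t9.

t1 = x1 NOR x3 = 1 NOR 0 = 0
t2 = x4 OR x3 = 1 OR 0 = 1
t3 = NOT x2 = NOT 0 = 1
t5 = x2 XOR t3 = 0 XOR 1 = 1
t6 = t1 NAND t2 = 0 NAND 1 = 1
t8 = x3 NOR t6 = 0 NOR 1 = 0
t9 = t8 NAND t5 = 0 NAND 1 = 1

t5 = 1, t9 = 1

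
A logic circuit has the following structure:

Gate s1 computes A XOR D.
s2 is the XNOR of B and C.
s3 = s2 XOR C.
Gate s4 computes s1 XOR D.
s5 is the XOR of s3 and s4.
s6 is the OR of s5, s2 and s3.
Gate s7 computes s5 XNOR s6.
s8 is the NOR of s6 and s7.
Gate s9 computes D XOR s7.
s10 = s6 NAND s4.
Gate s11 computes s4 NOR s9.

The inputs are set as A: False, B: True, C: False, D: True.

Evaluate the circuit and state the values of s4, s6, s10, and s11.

s4 = False, s6 = False, s10 = True, s11 = True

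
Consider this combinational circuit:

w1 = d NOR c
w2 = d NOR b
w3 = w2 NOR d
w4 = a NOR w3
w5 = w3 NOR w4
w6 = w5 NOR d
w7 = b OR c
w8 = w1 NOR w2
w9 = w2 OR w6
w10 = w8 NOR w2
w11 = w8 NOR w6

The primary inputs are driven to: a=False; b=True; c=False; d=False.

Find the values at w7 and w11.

w1 = d NOR c = False NOR False = True
w2 = d NOR b = False NOR True = False
w3 = w2 NOR d = False NOR False = True
w4 = a NOR w3 = False NOR True = False
w5 = w3 NOR w4 = True NOR False = False
w6 = w5 NOR d = False NOR False = True
w7 = b OR c = True OR False = True
w8 = w1 NOR w2 = True NOR False = False
w11 = w8 NOR w6 = False NOR True = False

w7 = True, w11 = False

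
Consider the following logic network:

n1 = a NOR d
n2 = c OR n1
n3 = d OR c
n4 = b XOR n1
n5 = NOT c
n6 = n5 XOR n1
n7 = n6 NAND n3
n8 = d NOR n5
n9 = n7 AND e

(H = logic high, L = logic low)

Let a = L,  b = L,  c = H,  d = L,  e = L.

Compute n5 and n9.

n5 = L, n9 = L

n1 = a NOR d = L NOR L = H
n3 = d OR c = L OR H = H
n5 = NOT c = NOT H = L
n6 = n5 XOR n1 = L XOR H = H
n7 = n6 NAND n3 = H NAND H = L
n9 = n7 AND e = L AND L = L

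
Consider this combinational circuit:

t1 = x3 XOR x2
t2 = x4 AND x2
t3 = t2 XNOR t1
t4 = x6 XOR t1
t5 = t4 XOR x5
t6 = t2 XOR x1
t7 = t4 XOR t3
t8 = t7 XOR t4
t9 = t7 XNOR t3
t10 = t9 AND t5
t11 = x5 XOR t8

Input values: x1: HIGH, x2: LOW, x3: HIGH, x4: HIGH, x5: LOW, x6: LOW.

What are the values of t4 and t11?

t1 = x3 XOR x2 = HIGH XOR LOW = HIGH
t2 = x4 AND x2 = HIGH AND LOW = LOW
t3 = t2 XNOR t1 = LOW XNOR HIGH = LOW
t4 = x6 XOR t1 = LOW XOR HIGH = HIGH
t7 = t4 XOR t3 = HIGH XOR LOW = HIGH
t8 = t7 XOR t4 = HIGH XOR HIGH = LOW
t11 = x5 XOR t8 = LOW XOR LOW = LOW

t4 = HIGH; t11 = LOW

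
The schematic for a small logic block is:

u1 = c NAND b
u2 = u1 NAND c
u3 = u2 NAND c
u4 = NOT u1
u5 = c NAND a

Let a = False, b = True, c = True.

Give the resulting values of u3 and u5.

u1 = c NAND b = True NAND True = False
u2 = u1 NAND c = False NAND True = True
u3 = u2 NAND c = True NAND True = False
u5 = c NAND a = True NAND False = True

u3 = False; u5 = True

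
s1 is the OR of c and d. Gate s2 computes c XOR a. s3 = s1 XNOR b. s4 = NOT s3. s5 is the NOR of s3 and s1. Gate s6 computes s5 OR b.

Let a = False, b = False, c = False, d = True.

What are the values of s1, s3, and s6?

s1 = True; s3 = False; s6 = False

s1 = c OR d = False OR True = True
s3 = s1 XNOR b = True XNOR False = False
s5 = s3 NOR s1 = False NOR True = False
s6 = s5 OR b = False OR False = False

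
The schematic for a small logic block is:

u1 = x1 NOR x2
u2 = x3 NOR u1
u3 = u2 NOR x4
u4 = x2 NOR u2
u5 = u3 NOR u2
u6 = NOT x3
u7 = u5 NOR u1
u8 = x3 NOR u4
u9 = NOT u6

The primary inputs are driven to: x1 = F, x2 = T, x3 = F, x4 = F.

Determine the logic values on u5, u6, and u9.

u1 = x1 NOR x2 = F NOR T = F
u2 = x3 NOR u1 = F NOR F = T
u3 = u2 NOR x4 = T NOR F = F
u5 = u3 NOR u2 = F NOR T = F
u6 = NOT x3 = NOT F = T
u9 = NOT u6 = NOT T = F

u5 = F  u6 = T  u9 = F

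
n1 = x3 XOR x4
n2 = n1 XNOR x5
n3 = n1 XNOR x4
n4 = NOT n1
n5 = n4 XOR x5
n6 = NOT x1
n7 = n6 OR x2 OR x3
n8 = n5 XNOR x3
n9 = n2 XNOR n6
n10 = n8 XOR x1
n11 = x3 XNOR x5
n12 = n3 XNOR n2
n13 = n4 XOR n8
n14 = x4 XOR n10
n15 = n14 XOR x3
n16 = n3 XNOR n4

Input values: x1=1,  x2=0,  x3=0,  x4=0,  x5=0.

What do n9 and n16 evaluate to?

n9 = 0; n16 = 1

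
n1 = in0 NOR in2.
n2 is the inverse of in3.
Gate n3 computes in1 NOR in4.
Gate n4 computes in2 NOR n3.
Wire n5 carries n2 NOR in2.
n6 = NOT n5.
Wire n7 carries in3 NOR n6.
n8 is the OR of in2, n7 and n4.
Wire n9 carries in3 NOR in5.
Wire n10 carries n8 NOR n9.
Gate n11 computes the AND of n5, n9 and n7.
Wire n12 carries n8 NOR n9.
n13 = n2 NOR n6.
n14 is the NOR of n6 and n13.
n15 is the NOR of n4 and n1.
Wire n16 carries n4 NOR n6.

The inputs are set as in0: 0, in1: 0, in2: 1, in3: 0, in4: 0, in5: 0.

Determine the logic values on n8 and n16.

n2 = NOT in3 = NOT 0 = 1
n3 = in1 NOR in4 = 0 NOR 0 = 1
n4 = in2 NOR n3 = 1 NOR 1 = 0
n5 = n2 NOR in2 = 1 NOR 1 = 0
n6 = NOT n5 = NOT 0 = 1
n7 = in3 NOR n6 = 0 NOR 1 = 0
n8 = in2 OR n7 OR n4 = 1 OR 0 OR 0 = 1
n16 = n4 NOR n6 = 0 NOR 1 = 0

n8 = 1  n16 = 0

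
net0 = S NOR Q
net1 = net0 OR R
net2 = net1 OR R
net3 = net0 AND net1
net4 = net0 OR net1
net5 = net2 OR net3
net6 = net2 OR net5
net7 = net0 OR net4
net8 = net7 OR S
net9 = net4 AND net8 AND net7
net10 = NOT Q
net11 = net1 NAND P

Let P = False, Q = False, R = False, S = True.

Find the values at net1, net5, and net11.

net0 = S NOR Q = True NOR False = False
net1 = net0 OR R = False OR False = False
net2 = net1 OR R = False OR False = False
net3 = net0 AND net1 = False AND False = False
net5 = net2 OR net3 = False OR False = False
net11 = net1 NAND P = False NAND False = True

net1 = False  net5 = False  net11 = True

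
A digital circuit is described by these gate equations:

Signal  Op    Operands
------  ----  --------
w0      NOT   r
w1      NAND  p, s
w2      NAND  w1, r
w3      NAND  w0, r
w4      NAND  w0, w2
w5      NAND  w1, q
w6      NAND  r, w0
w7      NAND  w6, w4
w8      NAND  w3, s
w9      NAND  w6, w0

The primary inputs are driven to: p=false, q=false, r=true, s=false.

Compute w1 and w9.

w0 = NOT r = NOT true = false
w1 = p NAND s = false NAND false = true
w6 = r NAND w0 = true NAND false = true
w9 = w6 NAND w0 = true NAND false = true

w1 = true; w9 = true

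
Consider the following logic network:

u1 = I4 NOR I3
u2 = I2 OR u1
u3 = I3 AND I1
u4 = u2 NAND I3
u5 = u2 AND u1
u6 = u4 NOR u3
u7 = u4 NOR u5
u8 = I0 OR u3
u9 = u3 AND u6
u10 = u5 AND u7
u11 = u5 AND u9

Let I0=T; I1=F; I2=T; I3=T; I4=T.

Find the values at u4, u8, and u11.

u4 = F, u8 = T, u11 = F

u1 = I4 NOR I3 = T NOR T = F
u2 = I2 OR u1 = T OR F = T
u3 = I3 AND I1 = T AND F = F
u4 = u2 NAND I3 = T NAND T = F
u5 = u2 AND u1 = T AND F = F
u6 = u4 NOR u3 = F NOR F = T
u8 = I0 OR u3 = T OR F = T
u9 = u3 AND u6 = F AND T = F
u11 = u5 AND u9 = F AND F = F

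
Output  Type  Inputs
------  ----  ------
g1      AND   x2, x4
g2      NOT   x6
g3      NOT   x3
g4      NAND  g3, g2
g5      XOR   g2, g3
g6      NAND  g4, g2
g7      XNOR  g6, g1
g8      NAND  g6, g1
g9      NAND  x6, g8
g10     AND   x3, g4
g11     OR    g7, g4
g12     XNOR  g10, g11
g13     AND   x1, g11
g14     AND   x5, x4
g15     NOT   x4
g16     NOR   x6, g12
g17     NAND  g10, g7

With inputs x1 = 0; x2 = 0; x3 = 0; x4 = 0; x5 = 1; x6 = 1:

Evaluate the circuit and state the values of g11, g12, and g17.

g11 = 1, g12 = 0, g17 = 1

g1 = x2 AND x4 = 0 AND 0 = 0
g2 = NOT x6 = NOT 1 = 0
g3 = NOT x3 = NOT 0 = 1
g4 = g3 NAND g2 = 1 NAND 0 = 1
g6 = g4 NAND g2 = 1 NAND 0 = 1
g7 = g6 XNOR g1 = 1 XNOR 0 = 0
g10 = x3 AND g4 = 0 AND 1 = 0
g11 = g7 OR g4 = 0 OR 1 = 1
g12 = g10 XNOR g11 = 0 XNOR 1 = 0
g17 = g10 NAND g7 = 0 NAND 0 = 1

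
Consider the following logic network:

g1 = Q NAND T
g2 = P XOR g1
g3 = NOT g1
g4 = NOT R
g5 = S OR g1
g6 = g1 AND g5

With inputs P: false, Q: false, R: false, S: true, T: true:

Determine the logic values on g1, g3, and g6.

g1 = Q NAND T = false NAND true = true
g3 = NOT g1 = NOT true = false
g5 = S OR g1 = true OR true = true
g6 = g1 AND g5 = true AND true = true

g1 = true  g3 = false  g6 = true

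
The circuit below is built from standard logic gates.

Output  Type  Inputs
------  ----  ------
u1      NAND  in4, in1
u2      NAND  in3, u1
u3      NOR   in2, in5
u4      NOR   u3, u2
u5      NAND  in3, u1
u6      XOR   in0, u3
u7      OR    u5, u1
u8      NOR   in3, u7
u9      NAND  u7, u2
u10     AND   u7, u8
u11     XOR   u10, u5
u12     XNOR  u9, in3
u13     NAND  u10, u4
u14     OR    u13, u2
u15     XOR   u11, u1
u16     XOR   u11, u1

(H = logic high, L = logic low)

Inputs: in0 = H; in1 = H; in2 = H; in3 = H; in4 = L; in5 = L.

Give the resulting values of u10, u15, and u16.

u10 = L  u15 = H  u16 = H

u1 = in4 NAND in1 = L NAND H = H
u5 = in3 NAND u1 = H NAND H = L
u7 = u5 OR u1 = L OR H = H
u8 = in3 NOR u7 = H NOR H = L
u10 = u7 AND u8 = H AND L = L
u11 = u10 XOR u5 = L XOR L = L
u15 = u11 XOR u1 = L XOR H = H
u16 = u11 XOR u1 = L XOR H = H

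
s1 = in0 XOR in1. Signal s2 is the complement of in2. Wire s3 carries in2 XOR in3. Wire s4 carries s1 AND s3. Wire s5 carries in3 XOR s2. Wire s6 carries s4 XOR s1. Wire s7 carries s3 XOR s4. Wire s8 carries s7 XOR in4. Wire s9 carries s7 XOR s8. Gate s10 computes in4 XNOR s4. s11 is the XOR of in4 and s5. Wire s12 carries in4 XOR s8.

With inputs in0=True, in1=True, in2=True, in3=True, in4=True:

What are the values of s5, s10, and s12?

s1 = in0 XOR in1 = True XOR True = False
s2 = NOT in2 = NOT True = False
s3 = in2 XOR in3 = True XOR True = False
s4 = s1 AND s3 = False AND False = False
s5 = in3 XOR s2 = True XOR False = True
s7 = s3 XOR s4 = False XOR False = False
s8 = s7 XOR in4 = False XOR True = True
s10 = in4 XNOR s4 = True XNOR False = False
s12 = in4 XOR s8 = True XOR True = False

s5 = True, s10 = False, s12 = False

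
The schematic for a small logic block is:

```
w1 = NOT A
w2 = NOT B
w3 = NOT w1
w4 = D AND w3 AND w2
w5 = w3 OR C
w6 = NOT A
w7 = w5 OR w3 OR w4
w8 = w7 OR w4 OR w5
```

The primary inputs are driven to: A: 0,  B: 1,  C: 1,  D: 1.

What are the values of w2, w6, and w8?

w1 = NOT A = NOT 0 = 1
w2 = NOT B = NOT 1 = 0
w3 = NOT w1 = NOT 1 = 0
w4 = D AND w3 AND w2 = 1 AND 0 AND 0 = 0
w5 = w3 OR C = 0 OR 1 = 1
w6 = NOT A = NOT 0 = 1
w7 = w5 OR w3 OR w4 = 1 OR 0 OR 0 = 1
w8 = w7 OR w4 OR w5 = 1 OR 0 OR 1 = 1

w2 = 0, w6 = 1, w8 = 1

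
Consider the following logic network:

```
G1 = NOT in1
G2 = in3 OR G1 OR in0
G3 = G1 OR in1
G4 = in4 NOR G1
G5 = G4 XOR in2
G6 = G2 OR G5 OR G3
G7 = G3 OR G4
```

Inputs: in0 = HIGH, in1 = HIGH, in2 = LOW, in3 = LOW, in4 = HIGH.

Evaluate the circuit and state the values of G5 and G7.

G1 = NOT in1 = NOT HIGH = LOW
G3 = G1 OR in1 = LOW OR HIGH = HIGH
G4 = in4 NOR G1 = HIGH NOR LOW = LOW
G5 = G4 XOR in2 = LOW XOR LOW = LOW
G7 = G3 OR G4 = HIGH OR LOW = HIGH

G5 = LOW; G7 = HIGH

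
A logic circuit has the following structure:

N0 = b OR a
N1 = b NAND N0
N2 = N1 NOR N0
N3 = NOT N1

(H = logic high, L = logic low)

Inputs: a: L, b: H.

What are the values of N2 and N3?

N0 = b OR a = H OR L = H
N1 = b NAND N0 = H NAND H = L
N2 = N1 NOR N0 = L NOR H = L
N3 = NOT N1 = NOT L = H

N2 = L, N3 = H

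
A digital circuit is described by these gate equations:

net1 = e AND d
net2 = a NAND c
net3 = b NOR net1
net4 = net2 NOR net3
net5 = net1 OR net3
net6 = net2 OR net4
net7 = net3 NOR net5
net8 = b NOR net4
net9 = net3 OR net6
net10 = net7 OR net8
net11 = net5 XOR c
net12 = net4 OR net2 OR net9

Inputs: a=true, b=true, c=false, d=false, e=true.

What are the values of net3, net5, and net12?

net1 = e AND d = true AND false = false
net2 = a NAND c = true NAND false = true
net3 = b NOR net1 = true NOR false = false
net4 = net2 NOR net3 = true NOR false = false
net5 = net1 OR net3 = false OR false = false
net6 = net2 OR net4 = true OR false = true
net9 = net3 OR net6 = false OR true = true
net12 = net4 OR net2 OR net9 = false OR true OR true = true

net3 = false, net5 = false, net12 = true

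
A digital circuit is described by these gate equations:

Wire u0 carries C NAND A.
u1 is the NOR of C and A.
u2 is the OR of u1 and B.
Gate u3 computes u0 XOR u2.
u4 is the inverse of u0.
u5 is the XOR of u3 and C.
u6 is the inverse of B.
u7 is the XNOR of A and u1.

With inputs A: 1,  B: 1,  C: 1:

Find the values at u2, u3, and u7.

u2 = 1, u3 = 1, u7 = 0

u0 = C NAND A = 1 NAND 1 = 0
u1 = C NOR A = 1 NOR 1 = 0
u2 = u1 OR B = 0 OR 1 = 1
u3 = u0 XOR u2 = 0 XOR 1 = 1
u7 = A XNOR u1 = 1 XNOR 0 = 0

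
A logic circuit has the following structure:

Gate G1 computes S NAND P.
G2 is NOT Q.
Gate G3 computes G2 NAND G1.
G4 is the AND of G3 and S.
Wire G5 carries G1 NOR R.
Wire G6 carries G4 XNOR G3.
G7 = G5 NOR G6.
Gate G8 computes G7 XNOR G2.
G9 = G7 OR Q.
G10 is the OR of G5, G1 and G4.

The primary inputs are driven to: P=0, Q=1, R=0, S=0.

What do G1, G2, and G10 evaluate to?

G1 = 1, G2 = 0, G10 = 1

G1 = S NAND P = 0 NAND 0 = 1
G2 = NOT Q = NOT 1 = 0
G3 = G2 NAND G1 = 0 NAND 1 = 1
G4 = G3 AND S = 1 AND 0 = 0
G5 = G1 NOR R = 1 NOR 0 = 0
G10 = G5 OR G1 OR G4 = 0 OR 1 OR 0 = 1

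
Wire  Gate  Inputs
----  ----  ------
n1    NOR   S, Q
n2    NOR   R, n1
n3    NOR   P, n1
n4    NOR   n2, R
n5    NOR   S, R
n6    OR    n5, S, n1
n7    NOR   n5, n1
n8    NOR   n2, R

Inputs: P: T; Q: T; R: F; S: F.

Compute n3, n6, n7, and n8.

n3 = F; n6 = T; n7 = F; n8 = F

n1 = S NOR Q = F NOR T = F
n2 = R NOR n1 = F NOR F = T
n3 = P NOR n1 = T NOR F = F
n5 = S NOR R = F NOR F = T
n6 = n5 OR S OR n1 = T OR F OR F = T
n7 = n5 NOR n1 = T NOR F = F
n8 = n2 NOR R = T NOR F = F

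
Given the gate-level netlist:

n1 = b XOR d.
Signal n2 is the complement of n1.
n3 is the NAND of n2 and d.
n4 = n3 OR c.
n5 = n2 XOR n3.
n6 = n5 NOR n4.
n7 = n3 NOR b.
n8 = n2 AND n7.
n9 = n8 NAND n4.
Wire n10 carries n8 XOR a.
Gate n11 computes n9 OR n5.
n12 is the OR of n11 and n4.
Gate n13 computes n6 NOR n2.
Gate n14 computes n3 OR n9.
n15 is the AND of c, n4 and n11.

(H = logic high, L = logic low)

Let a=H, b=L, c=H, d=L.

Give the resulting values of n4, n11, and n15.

n4 = H, n11 = H, n15 = H

n1 = b XOR d = L XOR L = L
n2 = NOT n1 = NOT L = H
n3 = n2 NAND d = H NAND L = H
n4 = n3 OR c = H OR H = H
n5 = n2 XOR n3 = H XOR H = L
n7 = n3 NOR b = H NOR L = L
n8 = n2 AND n7 = H AND L = L
n9 = n8 NAND n4 = L NAND H = H
n11 = n9 OR n5 = H OR L = H
n15 = c AND n4 AND n11 = H AND H AND H = H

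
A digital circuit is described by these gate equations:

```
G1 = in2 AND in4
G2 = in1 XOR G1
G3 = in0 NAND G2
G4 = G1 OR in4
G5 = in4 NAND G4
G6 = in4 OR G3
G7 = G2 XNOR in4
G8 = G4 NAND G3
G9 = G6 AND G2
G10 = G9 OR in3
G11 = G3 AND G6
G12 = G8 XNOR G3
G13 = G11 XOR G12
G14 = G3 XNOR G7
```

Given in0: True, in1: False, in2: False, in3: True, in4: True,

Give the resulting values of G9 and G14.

G1 = in2 AND in4 = False AND True = False
G2 = in1 XOR G1 = False XOR False = False
G3 = in0 NAND G2 = True NAND False = True
G6 = in4 OR G3 = True OR True = True
G7 = G2 XNOR in4 = False XNOR True = False
G9 = G6 AND G2 = True AND False = False
G14 = G3 XNOR G7 = True XNOR False = False

G9 = False  G14 = False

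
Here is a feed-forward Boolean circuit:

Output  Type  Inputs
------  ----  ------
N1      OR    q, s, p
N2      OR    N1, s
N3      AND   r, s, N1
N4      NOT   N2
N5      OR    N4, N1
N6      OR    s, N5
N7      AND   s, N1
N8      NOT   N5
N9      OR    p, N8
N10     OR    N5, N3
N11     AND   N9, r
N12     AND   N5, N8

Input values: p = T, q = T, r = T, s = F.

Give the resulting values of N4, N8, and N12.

N1 = q OR s OR p = T OR F OR T = T
N2 = N1 OR s = T OR F = T
N4 = NOT N2 = NOT T = F
N5 = N4 OR N1 = F OR T = T
N8 = NOT N5 = NOT T = F
N12 = N5 AND N8 = T AND F = F

N4 = F, N8 = F, N12 = F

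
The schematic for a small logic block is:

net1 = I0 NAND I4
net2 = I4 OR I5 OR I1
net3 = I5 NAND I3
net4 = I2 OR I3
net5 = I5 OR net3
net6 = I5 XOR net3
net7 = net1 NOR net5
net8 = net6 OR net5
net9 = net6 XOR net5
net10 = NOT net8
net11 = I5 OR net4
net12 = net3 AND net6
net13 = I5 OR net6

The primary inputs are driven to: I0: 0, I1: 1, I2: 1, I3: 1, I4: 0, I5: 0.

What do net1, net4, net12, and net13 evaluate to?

net1 = I0 NAND I4 = 0 NAND 0 = 1
net3 = I5 NAND I3 = 0 NAND 1 = 1
net4 = I2 OR I3 = 1 OR 1 = 1
net6 = I5 XOR net3 = 0 XOR 1 = 1
net12 = net3 AND net6 = 1 AND 1 = 1
net13 = I5 OR net6 = 0 OR 1 = 1

net1 = 1  net4 = 1  net12 = 1  net13 = 1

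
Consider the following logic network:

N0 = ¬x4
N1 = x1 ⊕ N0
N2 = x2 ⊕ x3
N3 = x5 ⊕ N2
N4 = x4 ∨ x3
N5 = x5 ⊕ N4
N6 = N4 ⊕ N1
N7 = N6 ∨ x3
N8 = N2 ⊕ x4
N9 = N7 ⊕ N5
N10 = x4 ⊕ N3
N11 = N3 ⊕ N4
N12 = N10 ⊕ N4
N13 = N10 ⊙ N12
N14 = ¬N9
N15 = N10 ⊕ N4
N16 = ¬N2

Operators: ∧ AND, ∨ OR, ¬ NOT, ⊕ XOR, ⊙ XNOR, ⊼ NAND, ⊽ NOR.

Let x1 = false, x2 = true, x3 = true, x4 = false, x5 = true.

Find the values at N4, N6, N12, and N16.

N4 = true; N6 = false; N12 = false; N16 = true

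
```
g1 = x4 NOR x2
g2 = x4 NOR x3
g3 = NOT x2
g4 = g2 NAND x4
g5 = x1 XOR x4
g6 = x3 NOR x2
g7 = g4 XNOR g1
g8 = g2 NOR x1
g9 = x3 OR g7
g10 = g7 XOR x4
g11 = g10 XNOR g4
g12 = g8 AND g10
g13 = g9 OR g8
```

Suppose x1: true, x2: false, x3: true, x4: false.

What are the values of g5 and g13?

g5 = true  g13 = true

g1 = x4 NOR x2 = false NOR false = true
g2 = x4 NOR x3 = false NOR true = false
g4 = g2 NAND x4 = false NAND false = true
g5 = x1 XOR x4 = true XOR false = true
g7 = g4 XNOR g1 = true XNOR true = true
g8 = g2 NOR x1 = false NOR true = false
g9 = x3 OR g7 = true OR true = true
g13 = g9 OR g8 = true OR false = true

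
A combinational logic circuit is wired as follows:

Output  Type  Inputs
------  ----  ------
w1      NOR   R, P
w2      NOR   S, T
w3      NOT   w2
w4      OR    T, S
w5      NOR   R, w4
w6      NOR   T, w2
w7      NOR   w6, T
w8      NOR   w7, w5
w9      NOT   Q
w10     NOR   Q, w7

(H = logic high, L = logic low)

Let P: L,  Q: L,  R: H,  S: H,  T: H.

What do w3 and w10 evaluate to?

w3 = H; w10 = H

w2 = S NOR T = H NOR H = L
w3 = NOT w2 = NOT L = H
w6 = T NOR w2 = H NOR L = L
w7 = w6 NOR T = L NOR H = L
w10 = Q NOR w7 = L NOR L = H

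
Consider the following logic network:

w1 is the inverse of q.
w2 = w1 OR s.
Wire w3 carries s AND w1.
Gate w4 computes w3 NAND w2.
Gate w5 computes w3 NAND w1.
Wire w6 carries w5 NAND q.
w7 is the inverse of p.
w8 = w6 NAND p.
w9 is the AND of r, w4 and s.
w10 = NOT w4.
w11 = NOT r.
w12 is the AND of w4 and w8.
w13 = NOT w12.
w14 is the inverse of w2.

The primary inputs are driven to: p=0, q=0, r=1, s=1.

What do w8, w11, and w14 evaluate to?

w8 = 1, w11 = 0, w14 = 0

w1 = NOT q = NOT 0 = 1
w2 = w1 OR s = 1 OR 1 = 1
w3 = s AND w1 = 1 AND 1 = 1
w5 = w3 NAND w1 = 1 NAND 1 = 0
w6 = w5 NAND q = 0 NAND 0 = 1
w8 = w6 NAND p = 1 NAND 0 = 1
w11 = NOT r = NOT 1 = 0
w14 = NOT w2 = NOT 1 = 0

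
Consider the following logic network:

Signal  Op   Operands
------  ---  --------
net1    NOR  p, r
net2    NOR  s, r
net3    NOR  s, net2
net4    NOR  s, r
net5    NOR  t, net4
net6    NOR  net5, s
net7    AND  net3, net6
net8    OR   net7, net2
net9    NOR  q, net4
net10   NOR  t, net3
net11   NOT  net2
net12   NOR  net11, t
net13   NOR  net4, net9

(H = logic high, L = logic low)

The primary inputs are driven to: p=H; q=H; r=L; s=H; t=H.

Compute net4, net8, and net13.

net4 = L, net8 = L, net13 = H

net2 = s NOR r = H NOR L = L
net3 = s NOR net2 = H NOR L = L
net4 = s NOR r = H NOR L = L
net5 = t NOR net4 = H NOR L = L
net6 = net5 NOR s = L NOR H = L
net7 = net3 AND net6 = L AND L = L
net8 = net7 OR net2 = L OR L = L
net9 = q NOR net4 = H NOR L = L
net13 = net4 NOR net9 = L NOR L = H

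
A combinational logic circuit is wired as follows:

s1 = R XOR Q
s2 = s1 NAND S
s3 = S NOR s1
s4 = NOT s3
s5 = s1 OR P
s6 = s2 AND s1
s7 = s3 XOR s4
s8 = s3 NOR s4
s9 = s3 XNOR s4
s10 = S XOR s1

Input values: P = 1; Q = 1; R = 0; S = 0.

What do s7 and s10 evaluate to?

s1 = R XOR Q = 0 XOR 1 = 1
s3 = S NOR s1 = 0 NOR 1 = 0
s4 = NOT s3 = NOT 0 = 1
s7 = s3 XOR s4 = 0 XOR 1 = 1
s10 = S XOR s1 = 0 XOR 1 = 1

s7 = 1  s10 = 1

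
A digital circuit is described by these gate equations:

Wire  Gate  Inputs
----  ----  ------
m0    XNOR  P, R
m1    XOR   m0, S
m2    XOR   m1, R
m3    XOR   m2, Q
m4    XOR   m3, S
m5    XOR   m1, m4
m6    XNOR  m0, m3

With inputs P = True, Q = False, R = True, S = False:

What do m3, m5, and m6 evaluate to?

m3 = False; m5 = True; m6 = False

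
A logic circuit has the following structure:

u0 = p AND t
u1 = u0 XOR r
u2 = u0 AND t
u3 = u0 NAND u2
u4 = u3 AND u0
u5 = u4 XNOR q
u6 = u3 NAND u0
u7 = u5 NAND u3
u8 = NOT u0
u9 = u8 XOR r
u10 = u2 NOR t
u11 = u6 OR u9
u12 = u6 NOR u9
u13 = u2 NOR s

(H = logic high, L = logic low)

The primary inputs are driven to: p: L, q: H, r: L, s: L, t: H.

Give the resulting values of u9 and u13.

u9 = H, u13 = H

u0 = p AND t = L AND H = L
u2 = u0 AND t = L AND H = L
u8 = NOT u0 = NOT L = H
u9 = u8 XOR r = H XOR L = H
u13 = u2 NOR s = L NOR L = H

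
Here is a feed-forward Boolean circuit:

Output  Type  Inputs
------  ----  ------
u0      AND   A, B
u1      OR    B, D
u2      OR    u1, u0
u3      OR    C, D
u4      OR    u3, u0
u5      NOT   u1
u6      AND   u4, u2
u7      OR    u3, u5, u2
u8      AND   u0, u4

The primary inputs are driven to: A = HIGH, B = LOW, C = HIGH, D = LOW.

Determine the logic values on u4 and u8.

u0 = A AND B = HIGH AND LOW = LOW
u3 = C OR D = HIGH OR LOW = HIGH
u4 = u3 OR u0 = HIGH OR LOW = HIGH
u8 = u0 AND u4 = LOW AND HIGH = LOW

u4 = HIGH  u8 = LOW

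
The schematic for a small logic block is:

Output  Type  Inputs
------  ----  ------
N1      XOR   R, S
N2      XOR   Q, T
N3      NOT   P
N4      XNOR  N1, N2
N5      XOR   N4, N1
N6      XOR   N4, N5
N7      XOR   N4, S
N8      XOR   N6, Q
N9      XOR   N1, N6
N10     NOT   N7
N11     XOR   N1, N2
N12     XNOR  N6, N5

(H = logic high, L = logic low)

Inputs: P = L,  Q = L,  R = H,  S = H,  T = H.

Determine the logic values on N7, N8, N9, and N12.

N7 = H, N8 = L, N9 = L, N12 = H

N1 = R XOR S = H XOR H = L
N2 = Q XOR T = L XOR H = H
N4 = N1 XNOR N2 = L XNOR H = L
N5 = N4 XOR N1 = L XOR L = L
N6 = N4 XOR N5 = L XOR L = L
N7 = N4 XOR S = L XOR H = H
N8 = N6 XOR Q = L XOR L = L
N9 = N1 XOR N6 = L XOR L = L
N12 = N6 XNOR N5 = L XNOR L = H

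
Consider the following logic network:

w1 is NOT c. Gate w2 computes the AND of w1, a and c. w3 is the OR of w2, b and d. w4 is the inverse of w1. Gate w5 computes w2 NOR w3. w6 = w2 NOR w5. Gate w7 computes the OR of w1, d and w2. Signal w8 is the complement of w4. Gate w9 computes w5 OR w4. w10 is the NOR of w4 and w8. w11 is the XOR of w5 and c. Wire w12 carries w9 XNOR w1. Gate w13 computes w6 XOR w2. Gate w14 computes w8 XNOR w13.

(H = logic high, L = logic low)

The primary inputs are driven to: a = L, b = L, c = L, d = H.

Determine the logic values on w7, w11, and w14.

w1 = NOT c = NOT L = H
w2 = w1 AND a AND c = H AND L AND L = L
w3 = w2 OR b OR d = L OR L OR H = H
w4 = NOT w1 = NOT H = L
w5 = w2 NOR w3 = L NOR H = L
w6 = w2 NOR w5 = L NOR L = H
w7 = w1 OR d OR w2 = H OR H OR L = H
w8 = NOT w4 = NOT L = H
w11 = w5 XOR c = L XOR L = L
w13 = w6 XOR w2 = H XOR L = H
w14 = w8 XNOR w13 = H XNOR H = H

w7 = H, w11 = L, w14 = H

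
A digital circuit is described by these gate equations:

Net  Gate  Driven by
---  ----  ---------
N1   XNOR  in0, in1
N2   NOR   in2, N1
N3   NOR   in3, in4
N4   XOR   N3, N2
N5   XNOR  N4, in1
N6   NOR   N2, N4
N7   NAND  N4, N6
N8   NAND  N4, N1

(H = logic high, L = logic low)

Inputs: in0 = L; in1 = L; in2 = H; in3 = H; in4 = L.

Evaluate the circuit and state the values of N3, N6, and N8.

N3 = L, N6 = H, N8 = H

N1 = in0 XNOR in1 = L XNOR L = H
N2 = in2 NOR N1 = H NOR H = L
N3 = in3 NOR in4 = H NOR L = L
N4 = N3 XOR N2 = L XOR L = L
N6 = N2 NOR N4 = L NOR L = H
N8 = N4 NAND N1 = L NAND H = H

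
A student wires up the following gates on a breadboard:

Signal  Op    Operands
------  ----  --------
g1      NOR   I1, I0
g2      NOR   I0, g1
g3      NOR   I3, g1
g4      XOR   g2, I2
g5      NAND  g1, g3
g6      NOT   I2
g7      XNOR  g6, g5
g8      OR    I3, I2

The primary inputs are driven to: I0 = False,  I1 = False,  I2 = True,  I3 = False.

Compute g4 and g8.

g1 = I1 NOR I0 = False NOR False = True
g2 = I0 NOR g1 = False NOR True = False
g4 = g2 XOR I2 = False XOR True = True
g8 = I3 OR I2 = False OR True = True

g4 = True; g8 = True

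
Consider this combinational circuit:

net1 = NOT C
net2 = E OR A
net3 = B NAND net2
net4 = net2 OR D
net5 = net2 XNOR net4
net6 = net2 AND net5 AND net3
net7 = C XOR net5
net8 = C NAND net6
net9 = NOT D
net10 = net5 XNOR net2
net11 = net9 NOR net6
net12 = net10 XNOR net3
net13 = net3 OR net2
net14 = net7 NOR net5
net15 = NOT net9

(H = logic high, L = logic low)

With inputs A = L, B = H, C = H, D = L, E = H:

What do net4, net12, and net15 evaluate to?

net4 = H, net12 = L, net15 = L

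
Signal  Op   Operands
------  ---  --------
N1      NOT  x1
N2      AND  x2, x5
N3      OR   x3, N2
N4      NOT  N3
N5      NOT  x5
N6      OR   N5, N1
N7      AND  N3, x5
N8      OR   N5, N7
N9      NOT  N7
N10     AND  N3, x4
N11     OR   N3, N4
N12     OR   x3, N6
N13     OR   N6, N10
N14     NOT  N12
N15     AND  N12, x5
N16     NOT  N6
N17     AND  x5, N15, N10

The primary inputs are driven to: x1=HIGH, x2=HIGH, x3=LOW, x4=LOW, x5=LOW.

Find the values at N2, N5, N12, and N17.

N2 = LOW; N5 = HIGH; N12 = HIGH; N17 = LOW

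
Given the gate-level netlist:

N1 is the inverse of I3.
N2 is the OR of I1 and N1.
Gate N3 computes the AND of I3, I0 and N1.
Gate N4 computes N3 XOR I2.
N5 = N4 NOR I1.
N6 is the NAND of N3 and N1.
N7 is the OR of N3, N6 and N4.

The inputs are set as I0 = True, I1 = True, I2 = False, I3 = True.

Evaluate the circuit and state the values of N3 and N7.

N3 = False  N7 = True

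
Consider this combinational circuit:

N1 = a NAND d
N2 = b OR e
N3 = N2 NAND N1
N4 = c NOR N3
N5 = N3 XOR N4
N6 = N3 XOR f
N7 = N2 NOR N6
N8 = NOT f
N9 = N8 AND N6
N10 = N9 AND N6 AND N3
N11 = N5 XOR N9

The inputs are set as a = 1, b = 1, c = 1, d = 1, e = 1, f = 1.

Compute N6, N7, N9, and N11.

N6 = 0  N7 = 0  N9 = 0  N11 = 1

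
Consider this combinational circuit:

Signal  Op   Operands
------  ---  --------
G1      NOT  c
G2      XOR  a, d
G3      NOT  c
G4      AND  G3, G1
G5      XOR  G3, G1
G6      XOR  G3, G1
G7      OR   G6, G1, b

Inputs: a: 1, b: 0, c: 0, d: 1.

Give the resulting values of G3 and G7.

G3 = 1, G7 = 1

G1 = NOT c = NOT 0 = 1
G3 = NOT c = NOT 0 = 1
G6 = G3 XOR G1 = 1 XOR 1 = 0
G7 = G6 OR G1 OR b = 0 OR 1 OR 0 = 1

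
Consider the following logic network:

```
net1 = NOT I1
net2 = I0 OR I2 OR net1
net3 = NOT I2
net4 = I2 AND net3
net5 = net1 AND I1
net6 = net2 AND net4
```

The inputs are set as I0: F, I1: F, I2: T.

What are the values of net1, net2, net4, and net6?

net1 = NOT I1 = NOT F = T
net2 = I0 OR I2 OR net1 = F OR T OR T = T
net3 = NOT I2 = NOT T = F
net4 = I2 AND net3 = T AND F = F
net6 = net2 AND net4 = T AND F = F

net1 = T, net2 = T, net4 = F, net6 = F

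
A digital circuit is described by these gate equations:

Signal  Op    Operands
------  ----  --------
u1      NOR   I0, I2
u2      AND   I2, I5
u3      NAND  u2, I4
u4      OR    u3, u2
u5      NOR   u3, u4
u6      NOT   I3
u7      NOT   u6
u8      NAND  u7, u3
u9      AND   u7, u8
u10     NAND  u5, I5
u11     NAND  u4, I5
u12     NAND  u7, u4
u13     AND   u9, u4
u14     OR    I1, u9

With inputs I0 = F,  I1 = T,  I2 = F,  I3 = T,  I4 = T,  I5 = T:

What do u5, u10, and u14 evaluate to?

u2 = I2 AND I5 = F AND T = F
u3 = u2 NAND I4 = F NAND T = T
u4 = u3 OR u2 = T OR F = T
u5 = u3 NOR u4 = T NOR T = F
u6 = NOT I3 = NOT T = F
u7 = NOT u6 = NOT F = T
u8 = u7 NAND u3 = T NAND T = F
u9 = u7 AND u8 = T AND F = F
u10 = u5 NAND I5 = F NAND T = T
u14 = I1 OR u9 = T OR F = T

u5 = F; u10 = T; u14 = T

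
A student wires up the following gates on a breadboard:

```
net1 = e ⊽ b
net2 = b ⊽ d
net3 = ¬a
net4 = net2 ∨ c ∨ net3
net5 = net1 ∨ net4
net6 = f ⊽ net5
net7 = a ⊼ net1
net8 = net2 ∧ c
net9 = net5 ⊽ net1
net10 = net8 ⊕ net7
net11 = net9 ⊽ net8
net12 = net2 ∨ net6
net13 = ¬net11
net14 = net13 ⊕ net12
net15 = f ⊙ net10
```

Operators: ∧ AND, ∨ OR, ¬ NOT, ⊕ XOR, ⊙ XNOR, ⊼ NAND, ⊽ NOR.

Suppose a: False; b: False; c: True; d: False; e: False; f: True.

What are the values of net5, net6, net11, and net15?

net1 = e NOR b = False NOR False = True
net2 = b NOR d = False NOR False = True
net3 = NOT a = NOT False = True
net4 = net2 OR c OR net3 = True OR True OR True = True
net5 = net1 OR net4 = True OR True = True
net6 = f NOR net5 = True NOR True = False
net7 = a NAND net1 = False NAND True = True
net8 = net2 AND c = True AND True = True
net9 = net5 NOR net1 = True NOR True = False
net10 = net8 XOR net7 = True XOR True = False
net11 = net9 NOR net8 = False NOR True = False
net15 = f XNOR net10 = True XNOR False = False

net5 = True; net6 = False; net11 = False; net15 = False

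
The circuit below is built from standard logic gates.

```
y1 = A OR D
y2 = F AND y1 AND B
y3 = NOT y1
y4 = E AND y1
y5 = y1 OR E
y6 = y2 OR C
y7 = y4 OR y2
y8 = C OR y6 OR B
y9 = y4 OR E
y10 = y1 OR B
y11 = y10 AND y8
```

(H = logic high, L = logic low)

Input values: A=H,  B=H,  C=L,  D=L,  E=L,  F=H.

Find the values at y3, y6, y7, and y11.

y1 = A OR D = H OR L = H
y2 = F AND y1 AND B = H AND H AND H = H
y3 = NOT y1 = NOT H = L
y4 = E AND y1 = L AND H = L
y6 = y2 OR C = H OR L = H
y7 = y4 OR y2 = L OR H = H
y8 = C OR y6 OR B = L OR H OR H = H
y10 = y1 OR B = H OR H = H
y11 = y10 AND y8 = H AND H = H

y3 = L, y6 = H, y7 = H, y11 = H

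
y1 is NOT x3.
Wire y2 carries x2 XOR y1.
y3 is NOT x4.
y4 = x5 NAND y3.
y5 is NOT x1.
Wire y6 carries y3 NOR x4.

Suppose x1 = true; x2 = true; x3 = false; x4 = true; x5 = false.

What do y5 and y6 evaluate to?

y3 = NOT x4 = NOT true = false
y5 = NOT x1 = NOT true = false
y6 = y3 NOR x4 = false NOR true = false

y5 = false, y6 = false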